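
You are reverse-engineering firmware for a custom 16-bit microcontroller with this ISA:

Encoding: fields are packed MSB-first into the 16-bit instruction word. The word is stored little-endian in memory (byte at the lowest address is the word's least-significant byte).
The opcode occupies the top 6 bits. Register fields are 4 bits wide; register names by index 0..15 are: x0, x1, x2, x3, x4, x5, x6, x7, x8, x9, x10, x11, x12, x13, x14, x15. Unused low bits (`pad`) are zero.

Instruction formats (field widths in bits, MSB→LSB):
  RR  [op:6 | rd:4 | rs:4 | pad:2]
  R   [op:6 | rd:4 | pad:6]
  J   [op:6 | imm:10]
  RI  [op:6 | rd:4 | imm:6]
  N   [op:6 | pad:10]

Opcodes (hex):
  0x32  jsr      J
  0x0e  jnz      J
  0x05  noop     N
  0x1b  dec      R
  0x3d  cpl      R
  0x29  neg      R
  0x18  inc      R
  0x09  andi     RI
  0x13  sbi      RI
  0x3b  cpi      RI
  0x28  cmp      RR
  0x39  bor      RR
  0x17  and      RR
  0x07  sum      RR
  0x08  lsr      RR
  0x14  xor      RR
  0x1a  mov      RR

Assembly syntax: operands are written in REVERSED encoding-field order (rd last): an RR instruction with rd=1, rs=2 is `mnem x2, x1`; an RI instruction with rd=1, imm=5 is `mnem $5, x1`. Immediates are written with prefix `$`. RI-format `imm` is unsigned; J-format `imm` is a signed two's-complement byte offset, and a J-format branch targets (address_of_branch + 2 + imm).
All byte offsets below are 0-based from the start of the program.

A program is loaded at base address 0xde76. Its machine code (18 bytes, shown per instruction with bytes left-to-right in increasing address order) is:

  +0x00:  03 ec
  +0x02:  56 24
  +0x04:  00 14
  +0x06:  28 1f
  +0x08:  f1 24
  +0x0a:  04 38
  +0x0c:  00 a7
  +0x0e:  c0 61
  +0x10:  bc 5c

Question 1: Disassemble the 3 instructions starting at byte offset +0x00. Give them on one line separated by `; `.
@+00  little-endian(03 ec) = 0xec03
  opcode bits[15:10]=0x3b: cpi/RI
  [9:6] rd=0 = x0
  [5:0] imm=3 = $3
@+02  little-endian(56 24) = 0x2456
  opcode bits[15:10]=0x9: andi/RI
  [9:6] rd=1 = x1
  [5:0] imm=22 = $22
@+04  little-endian(00 14) = 0x1400
  opcode bits[15:10]=0x5: noop/N

cpi $3, x0; andi $22, x1; noop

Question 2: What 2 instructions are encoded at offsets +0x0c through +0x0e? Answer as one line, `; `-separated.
[0c] 00 a7 → 0xa700
  top 6b → 0x29 → neg [R]
  rd@[9:6]=0xc ⇒ x12
[0e] c0 61 → 0x61c0
  top 6b → 0x18 → inc [R]
  rd@[9:6]=0x7 ⇒ x7

neg x12; inc x7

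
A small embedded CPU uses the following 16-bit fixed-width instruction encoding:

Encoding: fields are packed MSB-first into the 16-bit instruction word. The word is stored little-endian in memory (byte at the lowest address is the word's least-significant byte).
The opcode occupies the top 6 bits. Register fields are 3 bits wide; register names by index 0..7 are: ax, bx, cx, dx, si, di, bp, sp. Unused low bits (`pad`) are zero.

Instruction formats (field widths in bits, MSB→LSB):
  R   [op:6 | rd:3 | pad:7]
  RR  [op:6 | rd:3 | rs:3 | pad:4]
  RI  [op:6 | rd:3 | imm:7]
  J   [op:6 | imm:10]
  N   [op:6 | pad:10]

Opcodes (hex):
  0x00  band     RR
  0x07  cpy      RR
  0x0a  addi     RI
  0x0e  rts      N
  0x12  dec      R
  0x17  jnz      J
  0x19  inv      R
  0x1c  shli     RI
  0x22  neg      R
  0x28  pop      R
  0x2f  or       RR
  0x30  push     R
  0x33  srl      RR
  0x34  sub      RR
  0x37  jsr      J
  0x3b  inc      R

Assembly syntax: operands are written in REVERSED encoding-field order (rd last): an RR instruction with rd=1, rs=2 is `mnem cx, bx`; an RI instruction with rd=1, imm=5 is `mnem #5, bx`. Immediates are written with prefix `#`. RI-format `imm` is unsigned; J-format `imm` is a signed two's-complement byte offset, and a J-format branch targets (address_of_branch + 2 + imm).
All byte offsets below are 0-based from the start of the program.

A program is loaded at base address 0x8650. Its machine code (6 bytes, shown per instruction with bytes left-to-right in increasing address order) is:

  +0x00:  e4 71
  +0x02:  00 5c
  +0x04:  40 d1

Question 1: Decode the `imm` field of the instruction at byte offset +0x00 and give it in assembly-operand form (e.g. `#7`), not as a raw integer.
#100

off 0x00: read e4 71 as little → 0x71e4
  opcode bits[15:10]=0x1c: shli/RI
  rd: (w>>7)&0x7=0x3 → dx
  imm: (w>>0)&0x7f=0x64 → #100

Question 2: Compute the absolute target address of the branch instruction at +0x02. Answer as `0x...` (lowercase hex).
+0x02: 00 5c ⇒ word 0x5c00 (little)
  opcode bits[15:10]=0x17: jnz/J
  [9:0] imm=0 = #0
  target = base 0x8650 + off 0x02 + 2 + imm 0 = 0x8654

0x8654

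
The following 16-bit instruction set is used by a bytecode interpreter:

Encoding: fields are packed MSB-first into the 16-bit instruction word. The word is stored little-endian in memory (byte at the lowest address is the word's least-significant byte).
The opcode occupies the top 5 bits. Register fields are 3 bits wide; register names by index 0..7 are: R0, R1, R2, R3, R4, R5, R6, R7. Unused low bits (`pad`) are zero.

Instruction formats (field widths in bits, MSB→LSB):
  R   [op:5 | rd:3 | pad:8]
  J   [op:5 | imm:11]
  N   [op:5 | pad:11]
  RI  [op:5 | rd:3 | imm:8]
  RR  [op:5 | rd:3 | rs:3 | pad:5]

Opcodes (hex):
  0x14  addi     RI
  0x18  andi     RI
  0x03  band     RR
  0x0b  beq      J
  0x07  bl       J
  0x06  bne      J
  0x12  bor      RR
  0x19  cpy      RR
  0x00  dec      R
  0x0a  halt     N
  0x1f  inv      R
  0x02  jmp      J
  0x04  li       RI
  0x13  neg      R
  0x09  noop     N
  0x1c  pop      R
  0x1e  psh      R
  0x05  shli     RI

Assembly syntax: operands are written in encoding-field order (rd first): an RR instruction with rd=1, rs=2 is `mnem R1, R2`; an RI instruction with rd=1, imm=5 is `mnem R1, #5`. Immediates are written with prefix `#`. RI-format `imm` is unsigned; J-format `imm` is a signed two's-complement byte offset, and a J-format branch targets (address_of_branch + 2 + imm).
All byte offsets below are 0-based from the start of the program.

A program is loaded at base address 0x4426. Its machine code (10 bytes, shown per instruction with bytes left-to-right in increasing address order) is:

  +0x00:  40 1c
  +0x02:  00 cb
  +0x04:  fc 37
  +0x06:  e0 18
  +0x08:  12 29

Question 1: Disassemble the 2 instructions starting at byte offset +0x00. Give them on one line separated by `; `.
[00] 40 1c → 0x1c40
  opcode bits[15:11]=0x3: band/RR
  [10:8] rd=4 = R4
  [7:5] rs=2 = R2
[02] 00 cb → 0xcb00
  opcode bits[15:11]=0x19: cpy/RR
  [10:8] rd=3 = R3
  [7:5] rs=0 = R0

band R4, R2; cpy R3, R0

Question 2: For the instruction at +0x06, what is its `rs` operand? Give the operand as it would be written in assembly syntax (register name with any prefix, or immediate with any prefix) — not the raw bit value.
R7

off 0x06: read e0 18 as little → 0x18e0
  op=0x18e0>>11=0x3 ⇒ band (RR)
  rd@[10:8]=0x0 ⇒ R0
  rs@[7:5]=0x7 ⇒ R7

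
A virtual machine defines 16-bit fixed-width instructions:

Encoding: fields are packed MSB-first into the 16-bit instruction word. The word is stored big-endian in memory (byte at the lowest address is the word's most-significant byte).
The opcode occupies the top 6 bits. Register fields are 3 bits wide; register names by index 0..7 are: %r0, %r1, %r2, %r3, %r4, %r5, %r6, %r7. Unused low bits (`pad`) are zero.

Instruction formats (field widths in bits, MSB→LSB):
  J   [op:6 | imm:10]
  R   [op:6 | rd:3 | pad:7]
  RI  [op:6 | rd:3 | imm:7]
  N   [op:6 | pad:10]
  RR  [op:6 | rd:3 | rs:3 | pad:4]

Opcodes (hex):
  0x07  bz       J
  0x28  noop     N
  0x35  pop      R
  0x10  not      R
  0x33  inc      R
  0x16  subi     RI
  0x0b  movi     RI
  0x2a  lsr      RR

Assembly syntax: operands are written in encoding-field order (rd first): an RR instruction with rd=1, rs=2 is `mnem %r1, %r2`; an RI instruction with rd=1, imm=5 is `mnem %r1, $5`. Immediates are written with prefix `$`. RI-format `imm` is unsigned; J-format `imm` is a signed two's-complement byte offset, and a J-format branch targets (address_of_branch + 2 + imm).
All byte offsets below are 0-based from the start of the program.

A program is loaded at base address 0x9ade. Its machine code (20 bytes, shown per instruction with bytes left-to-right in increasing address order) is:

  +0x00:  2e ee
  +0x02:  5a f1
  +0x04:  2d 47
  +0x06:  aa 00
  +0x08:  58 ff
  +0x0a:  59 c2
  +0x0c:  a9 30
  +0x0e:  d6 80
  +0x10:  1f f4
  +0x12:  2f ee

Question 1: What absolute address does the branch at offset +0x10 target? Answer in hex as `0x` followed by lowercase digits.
0x9ae4

off 0x10: read 1f f4 as big → 0x1ff4
  top 6b → 0x7 → bz [J]
  [9:0] imm=1012 (s10→-12) = $-12
  target = base 0x9ade + off 0x10 + 2 + imm -12 = 0x9ae4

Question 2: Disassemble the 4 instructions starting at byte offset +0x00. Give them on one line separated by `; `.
movi %r5, $110; subi %r5, $113; movi %r2, $71; lsr %r4, %r0

+0x00: 2e ee ⇒ word 0x2eee (big)
  top 6b → 0xb → movi [RI]
  rd@[9:7]=0x5 ⇒ %r5
  imm@[6:0]=0x6e ⇒ $110
+0x02: 5a f1 ⇒ word 0x5af1 (big)
  top 6b → 0x16 → subi [RI]
  rd@[9:7]=0x5 ⇒ %r5
  imm@[6:0]=0x71 ⇒ $113
+0x04: 2d 47 ⇒ word 0x2d47 (big)
  top 6b → 0xb → movi [RI]
  rd@[9:7]=0x2 ⇒ %r2
  imm@[6:0]=0x47 ⇒ $71
+0x06: aa 00 ⇒ word 0xaa00 (big)
  top 6b → 0x2a → lsr [RR]
  rd@[9:7]=0x4 ⇒ %r4
  rs@[6:4]=0x0 ⇒ %r0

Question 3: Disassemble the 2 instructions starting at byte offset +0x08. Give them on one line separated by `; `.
[08] 58 ff → 0x58ff
  top 6b → 0x16 → subi [RI]
  [9:7] rd=1 = %r1
  [6:0] imm=127 = $127
[0a] 59 c2 → 0x59c2
  top 6b → 0x16 → subi [RI]
  [9:7] rd=3 = %r3
  [6:0] imm=66 = $66

subi %r1, $127; subi %r3, $66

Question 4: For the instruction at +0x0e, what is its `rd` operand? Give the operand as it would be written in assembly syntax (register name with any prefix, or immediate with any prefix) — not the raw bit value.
%r5

off 0x0e: read d6 80 as big → 0xd680
  op=0xd680>>10=0x35 ⇒ pop (R)
  [9:7] rd=5 = %r5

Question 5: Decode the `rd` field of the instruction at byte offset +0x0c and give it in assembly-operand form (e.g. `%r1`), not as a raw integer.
%r2

[0c] a9 30 → 0xa930
  opcode bits[15:10]=0x2a: lsr/RR
  rd@[9:7]=0x2 ⇒ %r2
  rs@[6:4]=0x3 ⇒ %r3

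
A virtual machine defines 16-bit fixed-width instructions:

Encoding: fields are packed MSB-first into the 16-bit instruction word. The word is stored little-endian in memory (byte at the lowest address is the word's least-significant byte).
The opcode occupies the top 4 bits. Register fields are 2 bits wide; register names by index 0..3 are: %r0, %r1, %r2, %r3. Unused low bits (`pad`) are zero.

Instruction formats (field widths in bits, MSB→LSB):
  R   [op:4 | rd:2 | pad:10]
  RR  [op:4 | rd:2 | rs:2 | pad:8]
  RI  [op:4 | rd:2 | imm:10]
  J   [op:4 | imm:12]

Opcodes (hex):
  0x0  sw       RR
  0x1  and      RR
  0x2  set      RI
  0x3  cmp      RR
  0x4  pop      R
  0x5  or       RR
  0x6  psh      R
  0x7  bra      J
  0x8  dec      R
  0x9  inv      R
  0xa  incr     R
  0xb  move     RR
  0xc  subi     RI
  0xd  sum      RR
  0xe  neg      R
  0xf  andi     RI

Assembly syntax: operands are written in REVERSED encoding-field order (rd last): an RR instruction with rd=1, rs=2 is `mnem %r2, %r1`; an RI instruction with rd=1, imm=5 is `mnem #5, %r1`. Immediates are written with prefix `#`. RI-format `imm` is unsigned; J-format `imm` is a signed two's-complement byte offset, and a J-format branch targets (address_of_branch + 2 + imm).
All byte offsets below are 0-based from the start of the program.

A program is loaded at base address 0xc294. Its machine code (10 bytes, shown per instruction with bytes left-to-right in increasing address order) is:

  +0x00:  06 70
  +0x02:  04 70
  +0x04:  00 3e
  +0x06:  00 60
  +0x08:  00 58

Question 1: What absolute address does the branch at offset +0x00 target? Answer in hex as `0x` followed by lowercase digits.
0xc29c

@+00  little-endian(06 70) = 0x7006
  op=0x7006>>12=0x7 ⇒ bra (J)
  imm@[11:0]=0x6 ⇒ #6
  target = base 0xc294 + off 0x00 + 2 + imm 6 = 0xc29c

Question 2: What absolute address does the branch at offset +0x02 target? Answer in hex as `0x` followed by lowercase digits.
0xc29c

@+02  little-endian(04 70) = 0x7004
  op=0x7004>>12=0x7 ⇒ bra (J)
  [11:0] imm=4 = #4
  target = base 0xc294 + off 0x02 + 2 + imm 4 = 0xc29c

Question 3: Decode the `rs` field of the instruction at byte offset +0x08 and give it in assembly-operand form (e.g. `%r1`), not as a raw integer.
off 0x08: read 00 58 as little → 0x5800
  top 4b → 0x5 → or [RR]
  rd: (w>>10)&0x3=0x2 → %r2
  rs: (w>>8)&0x3=0x0 → %r0

%r0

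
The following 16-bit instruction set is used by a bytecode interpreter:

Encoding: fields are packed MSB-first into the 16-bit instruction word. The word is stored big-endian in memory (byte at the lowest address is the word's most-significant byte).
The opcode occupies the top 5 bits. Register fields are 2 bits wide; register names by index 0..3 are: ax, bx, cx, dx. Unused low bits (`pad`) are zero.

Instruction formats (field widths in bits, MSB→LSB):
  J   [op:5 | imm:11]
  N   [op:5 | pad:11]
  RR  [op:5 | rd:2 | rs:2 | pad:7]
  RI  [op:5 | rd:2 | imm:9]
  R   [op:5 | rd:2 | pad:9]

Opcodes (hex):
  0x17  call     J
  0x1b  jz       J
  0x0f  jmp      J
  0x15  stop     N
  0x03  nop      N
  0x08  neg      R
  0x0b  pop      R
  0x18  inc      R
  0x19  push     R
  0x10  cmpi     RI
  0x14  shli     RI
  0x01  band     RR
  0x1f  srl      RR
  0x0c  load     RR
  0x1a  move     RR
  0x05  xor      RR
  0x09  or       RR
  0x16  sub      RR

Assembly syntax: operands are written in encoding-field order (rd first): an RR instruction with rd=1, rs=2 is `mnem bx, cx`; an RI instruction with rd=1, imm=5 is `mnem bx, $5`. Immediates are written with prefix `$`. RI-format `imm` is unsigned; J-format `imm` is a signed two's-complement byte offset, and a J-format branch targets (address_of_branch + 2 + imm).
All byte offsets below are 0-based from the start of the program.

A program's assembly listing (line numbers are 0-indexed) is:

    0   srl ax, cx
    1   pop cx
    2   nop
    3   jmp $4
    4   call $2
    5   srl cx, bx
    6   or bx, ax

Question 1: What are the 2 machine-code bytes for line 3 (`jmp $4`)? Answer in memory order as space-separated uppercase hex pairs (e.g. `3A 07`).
78 04

L3: jmp op=0xf:5|imm=4:11 ⇒ 0x7804 ⇒ big 78 04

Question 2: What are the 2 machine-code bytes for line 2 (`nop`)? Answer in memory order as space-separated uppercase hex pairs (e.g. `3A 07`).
18 00

2. nop fields op=0x3:5|pad=0:11 → word 1800h → 18 00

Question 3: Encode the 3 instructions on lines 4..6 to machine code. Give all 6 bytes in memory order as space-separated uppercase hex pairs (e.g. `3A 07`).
B8 02 FC 80 4A 00

line 4 (call): pack op=0x17:5|imm=2:11 = 0xb802; big→ b8 02
line 5 (srl): pack op=0x1f:5|rd=2:2|rs=1:2|pad=0:7 = 0xfc80; big→ fc 80
line 6 (or): pack op=0x9:5|rd=1:2|rs=0:2|pad=0:7 = 0x4a00; big→ 4a 00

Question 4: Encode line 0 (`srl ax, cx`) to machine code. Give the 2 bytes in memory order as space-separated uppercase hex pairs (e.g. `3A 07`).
L0: srl op=0x1f:5|rd=0:2|rs=2:2|pad=0:7 ⇒ 0xf900 ⇒ big f9 00

F9 00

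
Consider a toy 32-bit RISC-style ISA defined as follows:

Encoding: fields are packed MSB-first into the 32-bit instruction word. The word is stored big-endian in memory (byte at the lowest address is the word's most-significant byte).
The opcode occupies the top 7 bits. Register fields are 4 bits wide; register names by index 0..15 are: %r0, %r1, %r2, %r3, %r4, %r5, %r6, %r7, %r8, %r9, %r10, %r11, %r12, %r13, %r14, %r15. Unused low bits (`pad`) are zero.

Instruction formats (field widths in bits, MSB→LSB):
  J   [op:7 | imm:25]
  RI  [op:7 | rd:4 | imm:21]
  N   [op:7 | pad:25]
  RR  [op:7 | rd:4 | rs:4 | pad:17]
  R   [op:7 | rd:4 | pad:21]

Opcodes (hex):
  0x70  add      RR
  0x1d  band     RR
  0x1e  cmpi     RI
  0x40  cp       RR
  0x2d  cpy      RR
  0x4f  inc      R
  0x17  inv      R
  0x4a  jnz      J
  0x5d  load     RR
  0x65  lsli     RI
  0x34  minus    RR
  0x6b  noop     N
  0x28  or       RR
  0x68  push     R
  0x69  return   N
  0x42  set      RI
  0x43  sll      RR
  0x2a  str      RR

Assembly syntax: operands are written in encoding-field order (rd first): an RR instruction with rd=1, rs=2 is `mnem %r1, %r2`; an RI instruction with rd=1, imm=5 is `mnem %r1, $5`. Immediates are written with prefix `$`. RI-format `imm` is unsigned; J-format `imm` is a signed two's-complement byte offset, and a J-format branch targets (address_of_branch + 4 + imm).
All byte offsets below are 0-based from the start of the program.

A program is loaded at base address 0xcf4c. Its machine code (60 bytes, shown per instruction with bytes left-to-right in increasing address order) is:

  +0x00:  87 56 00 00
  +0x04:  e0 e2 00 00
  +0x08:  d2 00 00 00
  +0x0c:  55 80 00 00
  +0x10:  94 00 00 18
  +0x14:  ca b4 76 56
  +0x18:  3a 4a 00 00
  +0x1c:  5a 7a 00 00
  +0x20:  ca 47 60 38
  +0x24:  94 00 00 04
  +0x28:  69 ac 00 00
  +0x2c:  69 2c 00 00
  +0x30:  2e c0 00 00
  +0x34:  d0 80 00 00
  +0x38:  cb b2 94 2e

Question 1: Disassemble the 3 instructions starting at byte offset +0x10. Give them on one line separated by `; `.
jnz $24; lsli %r5, $1341014; band %r2, %r5

+0x10: 94 00 00 18 ⇒ word 0x94000018 (big)
  top 7b → 0x4a → jnz [J]
  imm@[24:0]=0x18 ⇒ $24
+0x14: ca b4 76 56 ⇒ word 0xcab47656 (big)
  top 7b → 0x65 → lsli [RI]
  rd@[24:21]=0x5 ⇒ %r5
  imm@[20:0]=0x147656 ⇒ $1341014
+0x18: 3a 4a 00 00 ⇒ word 0x3a4a0000 (big)
  top 7b → 0x1d → band [RR]
  rd@[24:21]=0x2 ⇒ %r2
  rs@[20:17]=0x5 ⇒ %r5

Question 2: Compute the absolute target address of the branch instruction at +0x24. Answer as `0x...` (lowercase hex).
0xcf78

[24] 94 00 00 04 → 0x94000004
  opcode bits[31:25]=0x4a: jnz/J
  imm@[24:0]=0x4 ⇒ $4
  target = base 0xcf4c + off 0x24 + 4 + imm 4 = 0xcf78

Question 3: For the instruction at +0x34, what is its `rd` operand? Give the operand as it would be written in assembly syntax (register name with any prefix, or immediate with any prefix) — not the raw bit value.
@+34  big-endian(d0 80 00 00) = 0xd0800000
  top 7b → 0x68 → push [R]
  [24:21] rd=4 = %r4

%r4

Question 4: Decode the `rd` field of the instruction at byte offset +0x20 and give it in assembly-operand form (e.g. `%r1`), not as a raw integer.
%r2

+0x20: ca 47 60 38 ⇒ word 0xca476038 (big)
  top 7b → 0x65 → lsli [RI]
  rd: (w>>21)&0xf=0x2 → %r2
  imm: (w>>0)&0x1fffff=0x76038 → $483384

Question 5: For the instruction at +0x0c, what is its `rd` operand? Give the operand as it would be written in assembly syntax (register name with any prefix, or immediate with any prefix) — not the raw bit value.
off 0x0c: read 55 80 00 00 as big → 0x55800000
  op=0x55800000>>25=0x2a ⇒ str (RR)
  [24:21] rd=12 = %r12
  [20:17] rs=0 = %r0

%r12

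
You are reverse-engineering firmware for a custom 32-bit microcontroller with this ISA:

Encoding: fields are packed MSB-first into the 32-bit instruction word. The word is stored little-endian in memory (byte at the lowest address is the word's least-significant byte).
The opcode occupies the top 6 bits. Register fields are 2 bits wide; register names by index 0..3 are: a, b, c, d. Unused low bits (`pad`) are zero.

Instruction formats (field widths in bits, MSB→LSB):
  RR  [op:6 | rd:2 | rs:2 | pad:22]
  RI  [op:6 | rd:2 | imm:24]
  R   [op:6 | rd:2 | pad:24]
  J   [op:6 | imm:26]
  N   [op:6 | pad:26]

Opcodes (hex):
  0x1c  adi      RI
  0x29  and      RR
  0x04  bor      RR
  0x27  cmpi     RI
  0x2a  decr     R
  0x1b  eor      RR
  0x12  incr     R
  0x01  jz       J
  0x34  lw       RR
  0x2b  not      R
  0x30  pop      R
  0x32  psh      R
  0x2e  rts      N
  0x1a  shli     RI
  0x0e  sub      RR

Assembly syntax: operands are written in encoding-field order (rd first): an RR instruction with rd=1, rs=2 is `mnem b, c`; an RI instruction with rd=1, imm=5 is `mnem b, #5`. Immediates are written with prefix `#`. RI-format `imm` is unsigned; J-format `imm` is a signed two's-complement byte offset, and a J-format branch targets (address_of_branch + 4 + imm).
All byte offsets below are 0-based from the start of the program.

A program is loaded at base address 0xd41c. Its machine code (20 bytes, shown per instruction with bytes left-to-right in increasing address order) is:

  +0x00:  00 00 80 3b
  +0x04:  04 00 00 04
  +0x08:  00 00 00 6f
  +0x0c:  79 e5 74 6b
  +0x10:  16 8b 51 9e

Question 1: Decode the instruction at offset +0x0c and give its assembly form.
+0x0c: 79 e5 74 6b ⇒ word 0x6b74e579 (little)
  opcode bits[31:26]=0x1a: shli/RI
  rd@[25:24]=0x3 ⇒ d
  imm@[23:0]=0x74e579 ⇒ #7660921

shli d, #7660921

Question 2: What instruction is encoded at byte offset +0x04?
off 0x04: read 04 00 00 04 as little → 0x04000004
  top 6b → 0x1 → jz [J]
  imm@[25:0]=0x4 ⇒ #4

jz #4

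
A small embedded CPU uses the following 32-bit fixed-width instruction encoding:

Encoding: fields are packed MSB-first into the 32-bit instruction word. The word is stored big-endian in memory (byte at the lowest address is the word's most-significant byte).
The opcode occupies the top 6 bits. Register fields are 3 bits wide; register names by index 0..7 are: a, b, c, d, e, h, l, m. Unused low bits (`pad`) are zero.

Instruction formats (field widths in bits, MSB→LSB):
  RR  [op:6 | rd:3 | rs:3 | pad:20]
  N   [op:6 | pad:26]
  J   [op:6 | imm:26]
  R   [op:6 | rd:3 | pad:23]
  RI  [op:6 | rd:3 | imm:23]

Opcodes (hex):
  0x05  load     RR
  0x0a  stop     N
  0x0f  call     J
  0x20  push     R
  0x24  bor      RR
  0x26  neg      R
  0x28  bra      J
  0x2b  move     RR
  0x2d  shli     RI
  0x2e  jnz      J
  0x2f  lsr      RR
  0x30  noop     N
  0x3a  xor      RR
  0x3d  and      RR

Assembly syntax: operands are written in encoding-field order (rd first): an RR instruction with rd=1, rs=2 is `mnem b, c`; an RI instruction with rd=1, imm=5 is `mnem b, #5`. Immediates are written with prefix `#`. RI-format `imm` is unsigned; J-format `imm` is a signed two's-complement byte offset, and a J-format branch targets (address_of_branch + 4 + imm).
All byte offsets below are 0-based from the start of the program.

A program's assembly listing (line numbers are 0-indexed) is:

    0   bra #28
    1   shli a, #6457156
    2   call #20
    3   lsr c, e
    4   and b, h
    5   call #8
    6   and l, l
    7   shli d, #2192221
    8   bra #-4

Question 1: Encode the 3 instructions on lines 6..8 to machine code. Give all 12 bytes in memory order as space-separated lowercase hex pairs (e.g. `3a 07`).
L6: and op=0x3d:6|rd=6:3|rs=6:3|pad=0:20 ⇒ 0xf7600000 ⇒ big f7 60 00 00
L7: shli op=0x2d:6|rd=3:3|imm=2192221:23 ⇒ 0xb5a1735d ⇒ big b5 a1 73 5d
L8: bra op=0x28:6|imm=-4:26 ⇒ 0xa3fffffc ⇒ big a3 ff ff fc

f7 60 00 00 b5 a1 73 5d a3 ff ff fc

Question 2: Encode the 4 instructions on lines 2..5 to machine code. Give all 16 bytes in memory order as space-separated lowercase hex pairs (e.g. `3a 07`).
2. call fields op=0xf:6|imm=20:26 → word 3c000014h → 3c 00 00 14
3. lsr fields op=0x2f:6|rd=2:3|rs=4:3|pad=0:20 → word bd400000h → bd 40 00 00
4. and fields op=0x3d:6|rd=1:3|rs=5:3|pad=0:20 → word f4d00000h → f4 d0 00 00
5. call fields op=0xf:6|imm=8:26 → word 3c000008h → 3c 00 00 08

3c 00 00 14 bd 40 00 00 f4 d0 00 00 3c 00 00 08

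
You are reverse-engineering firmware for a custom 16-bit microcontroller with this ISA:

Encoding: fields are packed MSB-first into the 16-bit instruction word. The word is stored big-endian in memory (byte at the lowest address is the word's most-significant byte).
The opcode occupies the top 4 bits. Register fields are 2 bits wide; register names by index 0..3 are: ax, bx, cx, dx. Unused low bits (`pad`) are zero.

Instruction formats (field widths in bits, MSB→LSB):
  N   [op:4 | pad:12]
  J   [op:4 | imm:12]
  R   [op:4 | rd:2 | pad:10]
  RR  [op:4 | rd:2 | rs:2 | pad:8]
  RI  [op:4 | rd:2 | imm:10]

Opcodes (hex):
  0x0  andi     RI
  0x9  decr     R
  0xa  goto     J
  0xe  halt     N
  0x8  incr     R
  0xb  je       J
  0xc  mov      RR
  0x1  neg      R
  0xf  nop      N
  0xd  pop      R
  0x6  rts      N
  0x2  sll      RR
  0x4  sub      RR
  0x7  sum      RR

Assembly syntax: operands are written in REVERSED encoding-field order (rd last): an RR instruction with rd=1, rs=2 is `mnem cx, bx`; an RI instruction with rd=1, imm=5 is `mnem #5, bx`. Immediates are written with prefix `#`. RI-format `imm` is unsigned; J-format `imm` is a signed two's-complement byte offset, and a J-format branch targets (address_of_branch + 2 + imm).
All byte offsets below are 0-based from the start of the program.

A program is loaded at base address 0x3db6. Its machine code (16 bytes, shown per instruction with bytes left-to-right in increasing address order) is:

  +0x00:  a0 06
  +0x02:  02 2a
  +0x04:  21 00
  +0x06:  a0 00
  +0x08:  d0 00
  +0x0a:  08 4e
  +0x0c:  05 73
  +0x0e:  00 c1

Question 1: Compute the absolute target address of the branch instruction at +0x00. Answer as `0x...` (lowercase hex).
0x3dbe

+0x00: a0 06 ⇒ word 0xa006 (big)
  top 4b → 0xa → goto [J]
  imm@[11:0]=0x6 ⇒ #6
  target = base 0x3db6 + off 0x00 + 2 + imm 6 = 0x3dbe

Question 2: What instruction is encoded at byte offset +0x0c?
andi #371, bx

off 0x0c: read 05 73 as big → 0x0573
  top 4b → 0x0 → andi [RI]
  rd: (w>>10)&0x3=0x1 → bx
  imm: (w>>0)&0x3ff=0x173 → #371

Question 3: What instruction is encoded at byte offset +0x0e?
andi #193, ax

@+0e  big-endian(00 c1) = 0x00c1
  op=0x00c1>>12=0x0 ⇒ andi (RI)
  rd: (w>>10)&0x3=0x0 → ax
  imm: (w>>0)&0x3ff=0xc1 → #193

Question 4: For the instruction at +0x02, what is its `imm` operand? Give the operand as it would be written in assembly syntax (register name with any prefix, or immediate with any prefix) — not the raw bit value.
[02] 02 2a → 0x022a
  op=0x022a>>12=0x0 ⇒ andi (RI)
  rd@[11:10]=0x0 ⇒ ax
  imm@[9:0]=0x22a ⇒ #554

#554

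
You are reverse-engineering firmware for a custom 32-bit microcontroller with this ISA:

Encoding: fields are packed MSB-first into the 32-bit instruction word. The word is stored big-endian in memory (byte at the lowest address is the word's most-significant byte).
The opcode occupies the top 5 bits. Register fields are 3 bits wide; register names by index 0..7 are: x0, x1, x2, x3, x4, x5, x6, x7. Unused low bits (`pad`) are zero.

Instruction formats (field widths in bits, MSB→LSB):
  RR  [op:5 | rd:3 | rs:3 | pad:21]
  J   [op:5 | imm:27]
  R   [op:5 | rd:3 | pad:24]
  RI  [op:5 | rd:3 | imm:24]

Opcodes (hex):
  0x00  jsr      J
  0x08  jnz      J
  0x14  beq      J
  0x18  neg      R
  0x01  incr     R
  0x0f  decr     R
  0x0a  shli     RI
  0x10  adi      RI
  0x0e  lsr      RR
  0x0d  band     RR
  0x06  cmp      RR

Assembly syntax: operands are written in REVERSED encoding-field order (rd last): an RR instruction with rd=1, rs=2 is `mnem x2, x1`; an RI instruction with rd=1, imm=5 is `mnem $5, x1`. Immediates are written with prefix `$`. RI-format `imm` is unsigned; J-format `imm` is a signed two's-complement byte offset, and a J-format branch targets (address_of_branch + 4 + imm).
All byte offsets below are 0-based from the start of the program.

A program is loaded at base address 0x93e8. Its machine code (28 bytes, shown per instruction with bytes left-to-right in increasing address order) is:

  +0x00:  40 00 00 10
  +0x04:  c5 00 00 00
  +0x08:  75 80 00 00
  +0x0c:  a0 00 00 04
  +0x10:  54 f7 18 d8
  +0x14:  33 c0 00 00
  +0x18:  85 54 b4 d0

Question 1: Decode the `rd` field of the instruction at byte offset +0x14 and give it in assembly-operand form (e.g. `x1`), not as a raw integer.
@+14  big-endian(33 c0 00 00) = 0x33c00000
  opcode bits[31:27]=0x6: cmp/RR
  [26:24] rd=3 = x3
  [23:21] rs=6 = x6

x3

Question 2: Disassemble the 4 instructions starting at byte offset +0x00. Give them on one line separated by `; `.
+0x00: 40 00 00 10 ⇒ word 0x40000010 (big)
  op=0x40000010>>27=0x8 ⇒ jnz (J)
  [26:0] imm=16 = $16
+0x04: c5 00 00 00 ⇒ word 0xc5000000 (big)
  op=0xc5000000>>27=0x18 ⇒ neg (R)
  [26:24] rd=5 = x5
+0x08: 75 80 00 00 ⇒ word 0x75800000 (big)
  op=0x75800000>>27=0xe ⇒ lsr (RR)
  [26:24] rd=5 = x5
  [23:21] rs=4 = x4
+0x0c: a0 00 00 04 ⇒ word 0xa0000004 (big)
  op=0xa0000004>>27=0x14 ⇒ beq (J)
  [26:0] imm=4 = $4

jnz $16; neg x5; lsr x4, x5; beq $4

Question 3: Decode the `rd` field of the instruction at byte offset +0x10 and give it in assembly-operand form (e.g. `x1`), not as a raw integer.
@+10  big-endian(54 f7 18 d8) = 0x54f718d8
  op=0x54f718d8>>27=0xa ⇒ shli (RI)
  rd: (w>>24)&0x7=0x4 → x4
  imm: (w>>0)&0xffffff=0xf718d8 → $16193752

x4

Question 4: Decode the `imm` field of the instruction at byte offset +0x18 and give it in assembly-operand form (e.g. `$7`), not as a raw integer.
$5551312

off 0x18: read 85 54 b4 d0 as big → 0x8554b4d0
  top 5b → 0x10 → adi [RI]
  [26:24] rd=5 = x5
  [23:0] imm=5551312 = $5551312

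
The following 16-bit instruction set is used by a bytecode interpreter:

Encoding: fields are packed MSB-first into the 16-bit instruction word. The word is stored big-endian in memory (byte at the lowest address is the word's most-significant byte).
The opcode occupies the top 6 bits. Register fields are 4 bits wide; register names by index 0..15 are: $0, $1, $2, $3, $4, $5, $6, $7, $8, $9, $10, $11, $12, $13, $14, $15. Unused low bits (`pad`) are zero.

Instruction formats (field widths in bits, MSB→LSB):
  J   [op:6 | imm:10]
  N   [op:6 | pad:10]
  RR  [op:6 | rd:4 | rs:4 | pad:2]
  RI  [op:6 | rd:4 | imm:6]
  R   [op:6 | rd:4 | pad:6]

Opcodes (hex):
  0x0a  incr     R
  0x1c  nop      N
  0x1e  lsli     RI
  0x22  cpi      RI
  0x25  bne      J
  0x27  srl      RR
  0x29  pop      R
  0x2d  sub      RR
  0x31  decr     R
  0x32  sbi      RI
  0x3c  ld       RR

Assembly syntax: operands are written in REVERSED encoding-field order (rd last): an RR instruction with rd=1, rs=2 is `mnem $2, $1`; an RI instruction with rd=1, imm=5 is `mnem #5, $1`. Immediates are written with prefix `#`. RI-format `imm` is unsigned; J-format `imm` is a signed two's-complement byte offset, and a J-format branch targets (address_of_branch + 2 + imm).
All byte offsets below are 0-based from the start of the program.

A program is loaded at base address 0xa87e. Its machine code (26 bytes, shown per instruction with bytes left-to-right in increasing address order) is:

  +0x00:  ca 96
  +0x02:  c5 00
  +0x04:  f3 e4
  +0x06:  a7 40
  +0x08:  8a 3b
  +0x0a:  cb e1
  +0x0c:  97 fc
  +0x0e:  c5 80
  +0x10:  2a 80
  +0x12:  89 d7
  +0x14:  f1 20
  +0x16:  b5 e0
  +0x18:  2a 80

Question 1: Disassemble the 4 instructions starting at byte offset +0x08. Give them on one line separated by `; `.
cpi #59, $8; sbi #33, $15; bne #-4; decr $6

[08] 8a 3b → 0x8a3b
  opcode bits[15:10]=0x22: cpi/RI
  rd@[9:6]=0x8 ⇒ $8
  imm@[5:0]=0x3b ⇒ #59
[0a] cb e1 → 0xcbe1
  opcode bits[15:10]=0x32: sbi/RI
  rd@[9:6]=0xf ⇒ $15
  imm@[5:0]=0x21 ⇒ #33
[0c] 97 fc → 0x97fc
  opcode bits[15:10]=0x25: bne/J
  imm@[9:0]=0x3fc (s10→-4) ⇒ #-4
[0e] c5 80 → 0xc580
  opcode bits[15:10]=0x31: decr/R
  rd@[9:6]=0x6 ⇒ $6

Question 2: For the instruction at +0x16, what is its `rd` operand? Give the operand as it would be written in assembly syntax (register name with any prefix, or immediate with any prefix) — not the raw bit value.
+0x16: b5 e0 ⇒ word 0xb5e0 (big)
  opcode bits[15:10]=0x2d: sub/RR
  rd: (w>>6)&0xf=0x7 → $7
  rs: (w>>2)&0xf=0x8 → $8

$7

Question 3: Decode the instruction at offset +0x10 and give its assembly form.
off 0x10: read 2a 80 as big → 0x2a80
  opcode bits[15:10]=0xa: incr/R
  [9:6] rd=10 = $10

incr $10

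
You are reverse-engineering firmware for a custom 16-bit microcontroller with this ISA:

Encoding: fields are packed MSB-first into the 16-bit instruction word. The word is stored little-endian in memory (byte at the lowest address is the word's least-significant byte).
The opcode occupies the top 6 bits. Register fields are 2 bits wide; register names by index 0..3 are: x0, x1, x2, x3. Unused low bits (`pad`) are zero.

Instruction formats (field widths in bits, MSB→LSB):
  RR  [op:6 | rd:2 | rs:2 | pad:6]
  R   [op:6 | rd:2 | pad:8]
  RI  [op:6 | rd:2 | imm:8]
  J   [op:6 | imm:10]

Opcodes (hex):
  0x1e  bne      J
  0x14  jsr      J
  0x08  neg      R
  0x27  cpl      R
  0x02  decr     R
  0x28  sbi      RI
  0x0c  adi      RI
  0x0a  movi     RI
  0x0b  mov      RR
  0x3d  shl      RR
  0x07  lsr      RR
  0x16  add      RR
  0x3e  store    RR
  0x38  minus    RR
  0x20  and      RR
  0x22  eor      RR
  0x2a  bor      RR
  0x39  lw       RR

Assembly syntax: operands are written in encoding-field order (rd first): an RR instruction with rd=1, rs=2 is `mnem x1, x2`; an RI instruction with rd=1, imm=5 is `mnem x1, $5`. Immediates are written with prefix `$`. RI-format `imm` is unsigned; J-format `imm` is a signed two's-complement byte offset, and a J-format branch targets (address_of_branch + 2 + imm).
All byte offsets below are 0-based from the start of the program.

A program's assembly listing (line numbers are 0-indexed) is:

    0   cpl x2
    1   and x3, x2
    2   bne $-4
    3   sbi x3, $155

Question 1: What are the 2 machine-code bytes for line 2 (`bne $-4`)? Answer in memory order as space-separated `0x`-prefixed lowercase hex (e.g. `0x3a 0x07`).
0xfc 0x7b

L2: bne op=0x1e:6|imm=-4:10 ⇒ 0x7bfc ⇒ little fc 7b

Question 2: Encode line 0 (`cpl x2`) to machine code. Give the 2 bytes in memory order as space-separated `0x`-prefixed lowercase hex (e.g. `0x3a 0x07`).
0. cpl fields op=0x27:6|rd=2:2|pad=0:8 → word 9e00h → 00 9e

0x00 0x9e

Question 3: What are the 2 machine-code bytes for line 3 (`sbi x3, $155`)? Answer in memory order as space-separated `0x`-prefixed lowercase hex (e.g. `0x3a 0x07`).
3. sbi fields op=0x28:6|rd=3:2|imm=155:8 → word a39bh → 9b a3

0x9b 0xa3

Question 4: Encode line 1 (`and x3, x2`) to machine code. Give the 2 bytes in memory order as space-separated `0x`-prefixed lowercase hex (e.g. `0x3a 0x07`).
0x80 0x83

1. and fields op=0x20:6|rd=3:2|rs=2:2|pad=0:6 → word 8380h → 80 83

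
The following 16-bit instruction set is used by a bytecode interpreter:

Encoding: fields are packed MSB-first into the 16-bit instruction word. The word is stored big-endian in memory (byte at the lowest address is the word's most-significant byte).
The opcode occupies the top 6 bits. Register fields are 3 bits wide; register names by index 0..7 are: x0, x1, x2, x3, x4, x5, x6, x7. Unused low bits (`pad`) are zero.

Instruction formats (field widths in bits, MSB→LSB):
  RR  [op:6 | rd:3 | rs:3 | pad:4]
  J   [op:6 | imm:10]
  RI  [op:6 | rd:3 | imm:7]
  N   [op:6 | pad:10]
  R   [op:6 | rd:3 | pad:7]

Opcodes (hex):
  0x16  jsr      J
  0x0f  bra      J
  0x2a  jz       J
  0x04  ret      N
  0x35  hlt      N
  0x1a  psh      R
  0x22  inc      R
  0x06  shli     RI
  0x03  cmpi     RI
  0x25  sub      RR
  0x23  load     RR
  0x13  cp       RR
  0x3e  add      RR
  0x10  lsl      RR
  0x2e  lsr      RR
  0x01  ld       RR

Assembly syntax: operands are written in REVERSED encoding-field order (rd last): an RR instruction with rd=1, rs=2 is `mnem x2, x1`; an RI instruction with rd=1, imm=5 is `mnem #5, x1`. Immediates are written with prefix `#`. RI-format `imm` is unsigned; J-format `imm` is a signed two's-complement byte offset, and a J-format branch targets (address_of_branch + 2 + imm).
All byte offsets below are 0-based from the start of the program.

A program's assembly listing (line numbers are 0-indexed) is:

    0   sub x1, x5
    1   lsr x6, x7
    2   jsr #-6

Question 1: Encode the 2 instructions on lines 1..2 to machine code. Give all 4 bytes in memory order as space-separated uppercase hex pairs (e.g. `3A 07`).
1. lsr fields op=0x2e:6|rd=7:3|rs=6:3|pad=0:4 → word bbe0h → bb e0
2. jsr fields op=0x16:6|imm=-6:10 → word 5bfah → 5b fa

BB E0 5B FA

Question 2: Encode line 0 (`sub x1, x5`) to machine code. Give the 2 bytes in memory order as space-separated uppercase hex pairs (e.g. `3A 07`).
96 90

L0: sub op=0x25:6|rd=5:3|rs=1:3|pad=0:4 ⇒ 0x9690 ⇒ big 96 90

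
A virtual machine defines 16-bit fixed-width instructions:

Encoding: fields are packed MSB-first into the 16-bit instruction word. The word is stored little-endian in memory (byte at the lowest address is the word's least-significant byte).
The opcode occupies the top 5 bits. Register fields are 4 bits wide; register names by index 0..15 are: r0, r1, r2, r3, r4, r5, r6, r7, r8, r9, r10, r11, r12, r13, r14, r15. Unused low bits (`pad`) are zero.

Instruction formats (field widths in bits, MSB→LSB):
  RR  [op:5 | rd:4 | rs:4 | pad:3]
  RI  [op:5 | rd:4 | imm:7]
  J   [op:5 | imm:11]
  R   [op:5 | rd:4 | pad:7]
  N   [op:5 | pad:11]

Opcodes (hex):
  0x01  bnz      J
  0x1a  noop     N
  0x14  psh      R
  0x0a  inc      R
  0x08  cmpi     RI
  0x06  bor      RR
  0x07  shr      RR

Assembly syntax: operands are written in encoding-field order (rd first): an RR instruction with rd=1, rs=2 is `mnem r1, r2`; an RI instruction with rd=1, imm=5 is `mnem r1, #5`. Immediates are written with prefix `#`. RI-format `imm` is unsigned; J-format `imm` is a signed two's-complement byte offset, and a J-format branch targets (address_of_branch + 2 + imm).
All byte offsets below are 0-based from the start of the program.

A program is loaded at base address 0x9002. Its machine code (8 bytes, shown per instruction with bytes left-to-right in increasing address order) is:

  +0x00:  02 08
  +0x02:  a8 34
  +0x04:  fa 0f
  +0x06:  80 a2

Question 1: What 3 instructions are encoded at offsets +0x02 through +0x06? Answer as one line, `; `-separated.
[02] a8 34 → 0x34a8
  opcode bits[15:11]=0x6: bor/RR
  [10:7] rd=9 = r9
  [6:3] rs=5 = r5
[04] fa 0f → 0x0ffa
  opcode bits[15:11]=0x1: bnz/J
  [10:0] imm=2042 (s11→-6) = #-6
[06] 80 a2 → 0xa280
  opcode bits[15:11]=0x14: psh/R
  [10:7] rd=5 = r5

bor r9, r5; bnz #-6; psh r5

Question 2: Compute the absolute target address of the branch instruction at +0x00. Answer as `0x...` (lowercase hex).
0x9006

+0x00: 02 08 ⇒ word 0x0802 (little)
  op=0x0802>>11=0x1 ⇒ bnz (J)
  [10:0] imm=2 = #2
  target = base 0x9002 + off 0x00 + 2 + imm 2 = 0x9006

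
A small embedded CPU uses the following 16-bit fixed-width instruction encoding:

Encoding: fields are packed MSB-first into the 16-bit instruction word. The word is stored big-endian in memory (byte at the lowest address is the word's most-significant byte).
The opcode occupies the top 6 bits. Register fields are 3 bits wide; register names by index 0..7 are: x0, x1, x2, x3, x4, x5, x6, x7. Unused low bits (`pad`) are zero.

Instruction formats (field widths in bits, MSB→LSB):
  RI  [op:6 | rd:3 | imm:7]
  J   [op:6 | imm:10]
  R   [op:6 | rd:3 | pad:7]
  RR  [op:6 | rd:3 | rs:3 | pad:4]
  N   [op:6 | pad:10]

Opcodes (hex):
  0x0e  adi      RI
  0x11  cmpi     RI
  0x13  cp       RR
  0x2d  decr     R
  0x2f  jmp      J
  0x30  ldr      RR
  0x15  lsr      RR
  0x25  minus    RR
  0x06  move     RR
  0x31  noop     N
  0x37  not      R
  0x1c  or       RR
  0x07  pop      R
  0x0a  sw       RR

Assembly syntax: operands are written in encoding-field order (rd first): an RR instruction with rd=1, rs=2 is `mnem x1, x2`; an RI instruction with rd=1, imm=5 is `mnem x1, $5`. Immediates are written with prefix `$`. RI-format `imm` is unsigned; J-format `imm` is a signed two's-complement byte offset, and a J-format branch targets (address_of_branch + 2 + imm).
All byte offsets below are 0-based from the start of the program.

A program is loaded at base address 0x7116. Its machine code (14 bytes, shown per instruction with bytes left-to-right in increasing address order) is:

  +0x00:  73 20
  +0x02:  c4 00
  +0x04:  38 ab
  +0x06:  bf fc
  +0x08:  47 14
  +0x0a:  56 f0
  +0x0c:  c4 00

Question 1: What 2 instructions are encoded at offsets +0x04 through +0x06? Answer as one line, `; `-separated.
adi x1, $43; jmp $-4

off 0x04: read 38 ab as big → 0x38ab
  op=0x38ab>>10=0xe ⇒ adi (RI)
  rd@[9:7]=0x1 ⇒ x1
  imm@[6:0]=0x2b ⇒ $43
off 0x06: read bf fc as big → 0xbffc
  op=0xbffc>>10=0x2f ⇒ jmp (J)
  imm@[9:0]=0x3fc (s10→-4) ⇒ $-4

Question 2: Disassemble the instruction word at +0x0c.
noop

+0x0c: c4 00 ⇒ word 0xc400 (big)
  op=0xc400>>10=0x31 ⇒ noop (N)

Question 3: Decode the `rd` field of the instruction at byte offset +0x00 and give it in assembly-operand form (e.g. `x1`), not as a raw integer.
off 0x00: read 73 20 as big → 0x7320
  op=0x7320>>10=0x1c ⇒ or (RR)
  rd@[9:7]=0x6 ⇒ x6
  rs@[6:4]=0x2 ⇒ x2

x6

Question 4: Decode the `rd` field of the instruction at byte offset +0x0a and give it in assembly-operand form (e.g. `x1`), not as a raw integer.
[0a] 56 f0 → 0x56f0
  op=0x56f0>>10=0x15 ⇒ lsr (RR)
  rd@[9:7]=0x5 ⇒ x5
  rs@[6:4]=0x7 ⇒ x7

x5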